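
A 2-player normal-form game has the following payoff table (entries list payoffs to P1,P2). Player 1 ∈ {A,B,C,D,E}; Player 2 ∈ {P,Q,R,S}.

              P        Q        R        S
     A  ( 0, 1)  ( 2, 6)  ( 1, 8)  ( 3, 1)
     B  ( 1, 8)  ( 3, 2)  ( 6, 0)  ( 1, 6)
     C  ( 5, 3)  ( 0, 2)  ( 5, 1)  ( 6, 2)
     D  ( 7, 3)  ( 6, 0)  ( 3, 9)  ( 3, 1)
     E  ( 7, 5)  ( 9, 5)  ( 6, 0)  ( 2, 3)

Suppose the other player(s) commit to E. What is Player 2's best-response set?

P2 best: {P,Q}

u_2(P vs E) = 5
u_2(Q vs E) = 5
u_2(R vs E) = 0
u_2(S vs E) = 3
max payoff 5 at {P,Q}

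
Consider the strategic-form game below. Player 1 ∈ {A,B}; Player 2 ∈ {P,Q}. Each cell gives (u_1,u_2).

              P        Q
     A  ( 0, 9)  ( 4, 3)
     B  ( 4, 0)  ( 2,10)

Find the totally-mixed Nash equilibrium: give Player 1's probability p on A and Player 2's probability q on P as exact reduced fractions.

(p,q) = (5/8, 1/3)

P1 indiff ⇒ q·0+(1-q)·4 = q·4+(1-q)·2 ⇒ q(-4) = (1-q)(-2) ⇒ q = 1/3
P2 indiff ⇒ p·9+(1-p)·0 = p·3+(1-p)·10 ⇒ p(6) = (1-p)(10) ⇒ p = 5/8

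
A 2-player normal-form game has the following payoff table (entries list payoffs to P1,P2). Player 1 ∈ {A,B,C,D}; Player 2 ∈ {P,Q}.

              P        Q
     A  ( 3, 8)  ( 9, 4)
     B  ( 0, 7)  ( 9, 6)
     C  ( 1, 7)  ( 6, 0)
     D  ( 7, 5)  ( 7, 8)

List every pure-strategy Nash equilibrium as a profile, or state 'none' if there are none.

(A,P): not NE [P1→D gives 7>3]
(A,Q): not NE [P2→P gives 8>4]
(B,P): not NE [P1→D gives 7>0]
(B,Q): not NE [P2→P gives 7>6]
(C,P): not NE [P1→D gives 7>1]
(C,Q): not NE [P1→B gives 9>6; P2→P gives 7>0]
(D,P): not NE [P2→Q gives 8>5]
(D,Q): not NE [P1→B gives 9>7]

No pure NE.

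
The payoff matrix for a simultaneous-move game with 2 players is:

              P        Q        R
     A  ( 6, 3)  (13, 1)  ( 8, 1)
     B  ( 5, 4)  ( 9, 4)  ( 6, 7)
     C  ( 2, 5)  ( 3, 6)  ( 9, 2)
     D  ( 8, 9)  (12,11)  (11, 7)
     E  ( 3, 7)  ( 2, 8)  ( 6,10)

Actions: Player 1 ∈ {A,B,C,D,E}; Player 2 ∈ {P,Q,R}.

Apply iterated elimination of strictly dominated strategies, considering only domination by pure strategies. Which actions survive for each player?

Survivors P1:{A,D} P2:{P,Q}

P1 drop B (A beats it: P:6>5 Q:13>9 R:8>6)
P1 drop C (D beats it: P:8>2 Q:12>3 R:11>9)
P1 drop E (A beats it: P:6>3 Q:13>2 R:8>6)
P2 drop R (P beats it: A:3>1 D:9>7)
P1→{A,D} P2→{P,Q}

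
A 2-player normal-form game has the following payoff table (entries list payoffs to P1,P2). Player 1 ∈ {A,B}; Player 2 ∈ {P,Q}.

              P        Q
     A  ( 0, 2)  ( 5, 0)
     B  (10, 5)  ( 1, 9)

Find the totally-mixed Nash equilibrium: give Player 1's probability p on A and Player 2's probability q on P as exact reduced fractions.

P1 indiff ⇒ q·0+(1-q)·5 = q·10+(1-q)·1 ⇒ q(-10) = (1-q)(-4) ⇒ q = 2/7
P2 indiff ⇒ p·2+(1-p)·5 = p·0+(1-p)·9 ⇒ p(2) = (1-p)(4) ⇒ p = 2/3

(p,q) = (2/3, 2/7)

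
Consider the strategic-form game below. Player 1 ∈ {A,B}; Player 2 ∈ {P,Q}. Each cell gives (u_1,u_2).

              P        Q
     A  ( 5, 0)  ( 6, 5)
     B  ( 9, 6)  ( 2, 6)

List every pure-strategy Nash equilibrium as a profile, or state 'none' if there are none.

(A,P): not NE [P1→B gives 9>5; P2→Q gives 5>0]
(A,Q): NE
(B,P): NE
(B,Q): not NE [P1→A gives 6>2]

PSNE = {(A,Q), (B,P)}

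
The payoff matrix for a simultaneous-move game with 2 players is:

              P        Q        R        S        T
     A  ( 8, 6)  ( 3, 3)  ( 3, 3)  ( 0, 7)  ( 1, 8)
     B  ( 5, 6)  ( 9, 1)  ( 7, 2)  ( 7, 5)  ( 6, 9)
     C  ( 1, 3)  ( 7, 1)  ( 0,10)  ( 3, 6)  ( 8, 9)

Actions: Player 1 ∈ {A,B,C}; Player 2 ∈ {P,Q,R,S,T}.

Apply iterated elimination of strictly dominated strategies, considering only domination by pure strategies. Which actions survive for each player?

P2 drop P (T beats it: A:8>6 B:9>6 C:9>3)
P1 drop A (B beats it: Q:9>3 R:7>3 S:7>0 T:6>1)
P2 drop Q (R beats it: B:2>1 C:10>1)
P2 drop S (T beats it: B:9>5 C:9>6)
P1→{B,C} P2→{R,T}

IESDS → P1:{B,C} P2:{R,T}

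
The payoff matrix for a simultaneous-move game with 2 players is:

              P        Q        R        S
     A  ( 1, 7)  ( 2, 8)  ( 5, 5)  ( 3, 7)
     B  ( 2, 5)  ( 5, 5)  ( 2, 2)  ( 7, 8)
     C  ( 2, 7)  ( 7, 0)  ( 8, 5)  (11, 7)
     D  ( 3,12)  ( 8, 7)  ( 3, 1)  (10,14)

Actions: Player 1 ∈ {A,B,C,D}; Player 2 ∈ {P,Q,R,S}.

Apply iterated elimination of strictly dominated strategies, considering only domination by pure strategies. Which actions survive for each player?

Remaining: P1:{C,D} P2:{P,S}

P1 drop A (C beats it: P:2>1 Q:7>2 R:8>5 S:11>3)
P1 drop B (D beats it: P:3>2 Q:8>5 R:3>2 S:10>7)
P2 drop Q (P beats it: C:7>0 D:12>7)
P2 drop R (P beats it: C:7>5 D:12>1)
P1→{C,D} P2→{P,S}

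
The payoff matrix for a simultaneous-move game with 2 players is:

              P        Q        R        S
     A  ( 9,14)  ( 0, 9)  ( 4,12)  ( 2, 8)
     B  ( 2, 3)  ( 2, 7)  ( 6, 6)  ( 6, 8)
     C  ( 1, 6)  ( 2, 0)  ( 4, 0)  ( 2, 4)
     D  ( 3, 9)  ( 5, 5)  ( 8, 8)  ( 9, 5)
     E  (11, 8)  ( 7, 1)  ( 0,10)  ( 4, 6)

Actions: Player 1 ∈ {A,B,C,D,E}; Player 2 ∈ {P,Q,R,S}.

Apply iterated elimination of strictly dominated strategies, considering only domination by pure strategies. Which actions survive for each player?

P1 drop B (D beats it: P:3>2 Q:5>2 R:8>6 S:9>6)
P1 drop C (D beats it: P:3>1 Q:5>2 R:8>4 S:9>2)
P2 drop Q (P beats it: A:14>9 D:9>5 E:8>1)
P2 drop S (P beats it: A:14>8 D:9>5 E:8>6)
P1→{A,D,E} P2→{P,R}

Remaining: P1:{A,D,E} P2:{P,R}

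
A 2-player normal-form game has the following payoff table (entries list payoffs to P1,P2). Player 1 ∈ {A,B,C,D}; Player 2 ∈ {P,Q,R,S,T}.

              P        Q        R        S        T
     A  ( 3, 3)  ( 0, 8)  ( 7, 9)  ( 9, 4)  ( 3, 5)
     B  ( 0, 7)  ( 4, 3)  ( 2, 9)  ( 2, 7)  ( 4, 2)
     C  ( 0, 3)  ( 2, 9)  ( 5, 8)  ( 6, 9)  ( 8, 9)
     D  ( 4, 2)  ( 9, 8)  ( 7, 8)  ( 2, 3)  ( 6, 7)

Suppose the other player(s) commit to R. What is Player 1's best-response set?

argmax u_1 = {A,D}

u_1(A vs R) = 7
u_1(B vs R) = 2
u_1(C vs R) = 5
u_1(D vs R) = 7
max payoff 7 at {A,D}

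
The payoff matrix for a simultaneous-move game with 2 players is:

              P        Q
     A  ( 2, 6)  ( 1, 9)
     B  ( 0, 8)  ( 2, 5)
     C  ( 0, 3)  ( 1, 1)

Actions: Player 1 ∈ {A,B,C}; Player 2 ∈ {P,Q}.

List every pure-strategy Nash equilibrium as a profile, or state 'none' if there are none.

(A,P): not NE [P2→Q gives 9>6]
(A,Q): not NE [P1→B gives 2>1]
(B,P): not NE [P1→A gives 2>0]
(B,Q): not NE [P2→P gives 8>5]
(C,P): not NE [P1→A gives 2>0]
(C,Q): not NE [P1→B gives 2>1; P2→P gives 3>1]

Equilibria: none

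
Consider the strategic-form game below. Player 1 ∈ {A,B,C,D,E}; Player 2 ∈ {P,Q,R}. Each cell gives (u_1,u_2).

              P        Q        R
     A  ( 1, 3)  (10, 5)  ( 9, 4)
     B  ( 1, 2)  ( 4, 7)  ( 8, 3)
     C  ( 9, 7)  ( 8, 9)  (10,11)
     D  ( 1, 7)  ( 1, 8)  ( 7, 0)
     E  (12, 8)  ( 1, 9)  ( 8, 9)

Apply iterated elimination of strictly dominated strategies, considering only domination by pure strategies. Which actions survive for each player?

P1 drop B (C beats it: P:9>1 Q:8>4 R:10>8)
P1 drop D (C beats it: P:9>1 Q:8>1 R:10>7)
P2 drop P (Q beats it: A:5>3 C:9>7 E:9>8)
P1 drop E (A beats it: Q:10>1 R:9>8)
P1→{A,C} P2→{Q,R}

IESDS → P1:{A,C} P2:{Q,R}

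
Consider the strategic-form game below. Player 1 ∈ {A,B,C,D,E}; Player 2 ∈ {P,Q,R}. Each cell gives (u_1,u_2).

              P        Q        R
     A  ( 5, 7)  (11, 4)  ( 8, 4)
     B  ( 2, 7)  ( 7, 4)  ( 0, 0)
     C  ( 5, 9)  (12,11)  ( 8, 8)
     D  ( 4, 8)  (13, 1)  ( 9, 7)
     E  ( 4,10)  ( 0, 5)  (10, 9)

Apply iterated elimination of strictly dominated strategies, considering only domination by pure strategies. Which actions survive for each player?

IESDS → P1:{A,C,D} P2:{P,Q}

P1 drop B (A beats it: P:5>2 Q:11>7 R:8>0)
P2 drop R (P beats it: A:7>4 C:9>8 D:8>7 E:10>9)
P1 drop E (A beats it: P:5>4 Q:11>0)
P1→{A,C,D} P2→{P,Q}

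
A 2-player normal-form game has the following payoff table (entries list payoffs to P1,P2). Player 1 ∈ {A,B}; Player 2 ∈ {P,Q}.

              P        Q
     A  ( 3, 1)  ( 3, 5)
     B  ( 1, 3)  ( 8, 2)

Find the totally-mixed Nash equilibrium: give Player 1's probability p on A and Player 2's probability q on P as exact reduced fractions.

P1 mixes 1/5 on A; P2 mixes 5/7 on P

P1 indiff ⇒ q·3+(1-q)·3 = q·1+(1-q)·8 ⇒ q(2) = (1-q)(5) ⇒ q = 5/7
P2 indiff ⇒ p·1+(1-p)·3 = p·5+(1-p)·2 ⇒ p(-4) = (1-p)(-1) ⇒ p = 1/5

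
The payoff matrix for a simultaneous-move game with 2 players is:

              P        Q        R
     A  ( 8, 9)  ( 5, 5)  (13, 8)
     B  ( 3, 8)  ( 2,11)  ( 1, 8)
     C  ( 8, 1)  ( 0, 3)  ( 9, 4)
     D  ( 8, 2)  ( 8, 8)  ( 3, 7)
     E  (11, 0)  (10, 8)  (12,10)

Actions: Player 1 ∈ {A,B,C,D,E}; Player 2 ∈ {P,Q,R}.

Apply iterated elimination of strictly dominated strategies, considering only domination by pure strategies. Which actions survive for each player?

Survivors P1:{A,E} P2:{P,R}

P1 drop B (A beats it: P:8>3 Q:5>2 R:13>1)
P1 drop C (E beats it: P:11>8 Q:10>0 R:12>9)
P1 drop D (E beats it: P:11>8 Q:10>8 R:12>3)
P2 drop Q (R beats it: A:8>5 E:10>8)
P1→{A,E} P2→{P,R}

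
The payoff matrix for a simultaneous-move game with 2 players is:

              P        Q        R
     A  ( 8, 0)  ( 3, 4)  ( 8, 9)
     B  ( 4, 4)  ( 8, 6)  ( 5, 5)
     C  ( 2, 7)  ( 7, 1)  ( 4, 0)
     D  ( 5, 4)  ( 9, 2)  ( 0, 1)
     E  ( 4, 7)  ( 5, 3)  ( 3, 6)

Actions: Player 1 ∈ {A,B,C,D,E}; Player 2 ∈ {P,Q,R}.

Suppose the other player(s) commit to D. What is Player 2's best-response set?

BR_2 = {P}

u_2(P vs D) = 4
u_2(Q vs D) = 2
u_2(R vs D) = 1
max payoff 4 at {P}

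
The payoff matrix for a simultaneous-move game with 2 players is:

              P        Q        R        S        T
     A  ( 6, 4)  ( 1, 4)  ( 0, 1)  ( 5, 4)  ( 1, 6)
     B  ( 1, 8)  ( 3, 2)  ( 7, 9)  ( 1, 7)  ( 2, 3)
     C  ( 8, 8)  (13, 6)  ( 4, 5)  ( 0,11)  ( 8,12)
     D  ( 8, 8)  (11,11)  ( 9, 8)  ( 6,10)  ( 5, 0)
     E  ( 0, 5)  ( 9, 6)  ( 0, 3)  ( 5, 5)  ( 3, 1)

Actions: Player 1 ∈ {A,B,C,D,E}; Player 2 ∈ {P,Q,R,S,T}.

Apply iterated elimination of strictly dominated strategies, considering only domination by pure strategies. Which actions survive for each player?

P1 drop A (D beats it: P:8>6 Q:11>1 R:9>0 S:6>5 T:5>1)
P1 drop B (D beats it: P:8>1 Q:11>3 R:9>7 S:6>1 T:5>2)
P1 drop E (D beats it: P:8>0 Q:11>9 R:9>0 S:6>5 T:5>3)
P2 drop P (S beats it: C:11>8 D:10>8)
P2 drop R (Q beats it: C:6>5 D:11>8)
P1→{C,D} P2→{Q,S,T}

IESDS → P1:{C,D} P2:{Q,S,T}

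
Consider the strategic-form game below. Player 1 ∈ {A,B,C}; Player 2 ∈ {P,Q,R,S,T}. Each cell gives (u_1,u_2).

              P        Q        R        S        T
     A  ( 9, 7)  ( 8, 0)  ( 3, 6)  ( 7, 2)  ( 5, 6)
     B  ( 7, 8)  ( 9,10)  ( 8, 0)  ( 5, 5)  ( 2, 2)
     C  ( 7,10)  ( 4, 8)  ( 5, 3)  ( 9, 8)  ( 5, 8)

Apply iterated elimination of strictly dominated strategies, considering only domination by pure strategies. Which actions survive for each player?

Remaining: P1:{A,B} P2:{P,Q}

P2 drop R (P beats it: A:7>6 B:8>0 C:10>3)
P2 drop S (P beats it: A:7>2 B:8>5 C:10>8)
P2 drop T (P beats it: A:7>6 B:8>2 C:10>8)
P1 drop C (A beats it: P:9>7 Q:8>4)
P1→{A,B} P2→{P,Q}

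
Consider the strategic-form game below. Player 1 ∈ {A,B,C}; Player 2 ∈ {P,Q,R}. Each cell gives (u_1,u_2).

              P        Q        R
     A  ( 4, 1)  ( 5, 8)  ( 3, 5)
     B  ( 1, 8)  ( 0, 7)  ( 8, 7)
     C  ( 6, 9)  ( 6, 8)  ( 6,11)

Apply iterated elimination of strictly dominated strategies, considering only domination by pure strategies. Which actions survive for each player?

Survivors P1:{B,C} P2:{P,R}

P1 drop A (C beats it: P:6>4 Q:6>5 R:6>3)
P2 drop Q (P beats it: B:8>7 C:9>8)
P1→{B,C} P2→{P,R}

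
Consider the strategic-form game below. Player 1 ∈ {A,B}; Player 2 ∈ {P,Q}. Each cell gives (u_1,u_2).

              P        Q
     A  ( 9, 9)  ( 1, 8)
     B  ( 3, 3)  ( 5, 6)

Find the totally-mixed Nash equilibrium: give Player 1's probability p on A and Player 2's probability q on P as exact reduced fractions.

P1 indiff ⇒ q·9+(1-q)·1 = q·3+(1-q)·5 ⇒ q(6) = (1-q)(4) ⇒ q = 2/5
P2 indiff ⇒ p·9+(1-p)·3 = p·8+(1-p)·6 ⇒ p(1) = (1-p)(3) ⇒ p = 3/4

(p,q) = (3/4, 2/5)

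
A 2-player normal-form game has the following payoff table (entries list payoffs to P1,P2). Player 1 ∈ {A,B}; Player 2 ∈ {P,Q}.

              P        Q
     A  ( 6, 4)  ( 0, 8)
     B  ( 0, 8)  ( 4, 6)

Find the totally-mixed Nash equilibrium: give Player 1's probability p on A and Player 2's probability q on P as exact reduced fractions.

P1 indiff ⇒ q·6+(1-q)·0 = q·0+(1-q)·4 ⇒ q(6) = (1-q)(4) ⇒ q = 2/5
P2 indiff ⇒ p·4+(1-p)·8 = p·8+(1-p)·6 ⇒ p(-4) = (1-p)(-2) ⇒ p = 1/3

(p,q) = (1/3, 2/5)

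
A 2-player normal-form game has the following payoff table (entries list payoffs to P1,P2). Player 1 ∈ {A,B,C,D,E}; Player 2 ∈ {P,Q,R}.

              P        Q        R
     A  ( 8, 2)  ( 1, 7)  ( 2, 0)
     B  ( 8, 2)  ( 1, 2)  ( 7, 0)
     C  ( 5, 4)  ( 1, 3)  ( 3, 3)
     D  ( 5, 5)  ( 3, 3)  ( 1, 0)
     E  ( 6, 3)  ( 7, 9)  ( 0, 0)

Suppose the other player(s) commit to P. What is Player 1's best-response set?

u_1(A vs P) = 8
u_1(B vs P) = 8
u_1(C vs P) = 5
u_1(D vs P) = 5
u_1(E vs P) = 6
max payoff 8 at {A,B}

P1 best: {A,B}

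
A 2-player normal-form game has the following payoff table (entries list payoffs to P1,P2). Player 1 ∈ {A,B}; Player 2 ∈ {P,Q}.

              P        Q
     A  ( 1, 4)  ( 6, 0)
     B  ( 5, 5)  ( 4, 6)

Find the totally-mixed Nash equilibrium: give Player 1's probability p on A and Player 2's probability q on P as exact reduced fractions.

P1 mixes 1/5 on A; P2 mixes 1/3 on P

P1 indiff ⇒ q·1+(1-q)·6 = q·5+(1-q)·4 ⇒ q(-4) = (1-q)(-2) ⇒ q = 1/3
P2 indiff ⇒ p·4+(1-p)·5 = p·0+(1-p)·6 ⇒ p(4) = (1-p)(1) ⇒ p = 1/5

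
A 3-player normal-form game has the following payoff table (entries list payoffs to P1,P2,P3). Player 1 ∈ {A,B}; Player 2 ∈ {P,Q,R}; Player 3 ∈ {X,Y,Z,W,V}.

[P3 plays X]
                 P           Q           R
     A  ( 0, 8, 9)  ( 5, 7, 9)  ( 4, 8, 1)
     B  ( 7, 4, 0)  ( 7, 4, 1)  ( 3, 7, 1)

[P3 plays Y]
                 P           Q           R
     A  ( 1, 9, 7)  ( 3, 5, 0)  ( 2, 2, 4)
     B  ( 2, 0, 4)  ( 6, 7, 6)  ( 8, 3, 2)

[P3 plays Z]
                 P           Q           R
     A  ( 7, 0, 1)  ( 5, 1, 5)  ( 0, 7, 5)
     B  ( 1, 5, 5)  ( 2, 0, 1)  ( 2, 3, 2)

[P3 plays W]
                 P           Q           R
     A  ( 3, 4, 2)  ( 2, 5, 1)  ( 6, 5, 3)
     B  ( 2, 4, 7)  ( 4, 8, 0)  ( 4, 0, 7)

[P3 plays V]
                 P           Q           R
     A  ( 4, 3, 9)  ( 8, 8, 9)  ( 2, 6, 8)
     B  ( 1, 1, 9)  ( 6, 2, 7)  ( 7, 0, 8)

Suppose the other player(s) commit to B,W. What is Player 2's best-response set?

P2 best: {Q}

u_2(P vs B,W) = 4
u_2(Q vs B,W) = 8
u_2(R vs B,W) = 0
max payoff 8 at {Q}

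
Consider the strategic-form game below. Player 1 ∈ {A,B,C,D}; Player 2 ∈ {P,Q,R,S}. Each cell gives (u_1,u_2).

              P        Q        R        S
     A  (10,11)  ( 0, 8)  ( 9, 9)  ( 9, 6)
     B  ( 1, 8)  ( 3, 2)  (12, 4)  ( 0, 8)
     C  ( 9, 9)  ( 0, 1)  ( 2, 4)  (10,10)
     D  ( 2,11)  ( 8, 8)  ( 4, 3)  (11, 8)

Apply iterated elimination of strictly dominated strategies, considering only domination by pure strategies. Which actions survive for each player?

P2 drop Q (P beats it: A:11>8 B:8>2 C:9>1 D:11>8)
P2 drop R (P beats it: A:11>9 B:8>4 C:9>4 D:11>3)
P1 drop B (A beats it: P:10>1 S:9>0)
P1→{A,C,D} P2→{P,S}

IESDS → P1:{A,C,D} P2:{P,S}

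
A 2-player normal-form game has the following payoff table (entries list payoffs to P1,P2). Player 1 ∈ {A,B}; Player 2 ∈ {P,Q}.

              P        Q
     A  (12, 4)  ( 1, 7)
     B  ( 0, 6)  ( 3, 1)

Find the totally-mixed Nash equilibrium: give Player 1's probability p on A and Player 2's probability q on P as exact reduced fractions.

P1 indiff ⇒ q·12+(1-q)·1 = q·0+(1-q)·3 ⇒ q(12) = (1-q)(2) ⇒ q = 1/7
P2 indiff ⇒ p·4+(1-p)·6 = p·7+(1-p)·1 ⇒ p(-3) = (1-p)(-5) ⇒ p = 5/8

(p,q) = (5/8, 1/7)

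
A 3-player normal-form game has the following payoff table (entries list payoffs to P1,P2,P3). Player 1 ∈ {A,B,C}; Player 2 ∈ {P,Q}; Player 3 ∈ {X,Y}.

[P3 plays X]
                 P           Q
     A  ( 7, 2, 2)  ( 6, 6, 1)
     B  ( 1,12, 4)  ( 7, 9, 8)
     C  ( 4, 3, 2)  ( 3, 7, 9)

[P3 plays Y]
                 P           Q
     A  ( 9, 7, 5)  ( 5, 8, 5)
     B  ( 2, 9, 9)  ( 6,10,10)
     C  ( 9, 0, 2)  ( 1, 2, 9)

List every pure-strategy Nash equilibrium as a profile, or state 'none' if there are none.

(A,P,X): not NE [P2→Q gives 6>2; P3→Y gives 5>2]
(A,P,Y): not NE [P2→Q gives 8>7]
(A,Q,X): not NE [P1→B gives 7>6; P3→Y gives 5>1]
(A,Q,Y): not NE [P1→B gives 6>5]
(B,P,X): not NE [P1→A gives 7>1; P3→Y gives 9>4]
(B,P,Y): not NE [P1→C gives 9>2; P2→Q gives 10>9]
(B,Q,X): not NE [P2→P gives 12>9; P3→Y gives 10>8]
(B,Q,Y): NE
(C,P,X): not NE [P1→A gives 7>4; P2→Q gives 7>3]
(C,P,Y): not NE [P2→Q gives 2>0]
(C,Q,X): not NE [P1→B gives 7>3]
(C,Q,Y): not NE [P1→B gives 6>1]

PSNE = {(B,Q,Y)}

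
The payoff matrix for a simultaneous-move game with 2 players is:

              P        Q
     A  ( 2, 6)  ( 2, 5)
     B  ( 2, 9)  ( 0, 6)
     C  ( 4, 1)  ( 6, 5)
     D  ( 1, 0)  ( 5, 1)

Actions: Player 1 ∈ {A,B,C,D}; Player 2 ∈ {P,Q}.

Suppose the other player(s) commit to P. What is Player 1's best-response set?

argmax u_1 = {C}

u_1(A vs P) = 2
u_1(B vs P) = 2
u_1(C vs P) = 4
u_1(D vs P) = 1
max payoff 4 at {C}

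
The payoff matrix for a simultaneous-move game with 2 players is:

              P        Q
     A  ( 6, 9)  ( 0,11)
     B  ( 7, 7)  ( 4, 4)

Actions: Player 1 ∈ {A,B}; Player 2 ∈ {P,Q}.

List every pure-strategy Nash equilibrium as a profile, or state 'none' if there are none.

(A,P): not NE [P1→B gives 7>6; P2→Q gives 11>9]
(A,Q): not NE [P1→B gives 4>0]
(B,P): NE
(B,Q): not NE [P2→P gives 7>4]

Nash profiles: (B,P)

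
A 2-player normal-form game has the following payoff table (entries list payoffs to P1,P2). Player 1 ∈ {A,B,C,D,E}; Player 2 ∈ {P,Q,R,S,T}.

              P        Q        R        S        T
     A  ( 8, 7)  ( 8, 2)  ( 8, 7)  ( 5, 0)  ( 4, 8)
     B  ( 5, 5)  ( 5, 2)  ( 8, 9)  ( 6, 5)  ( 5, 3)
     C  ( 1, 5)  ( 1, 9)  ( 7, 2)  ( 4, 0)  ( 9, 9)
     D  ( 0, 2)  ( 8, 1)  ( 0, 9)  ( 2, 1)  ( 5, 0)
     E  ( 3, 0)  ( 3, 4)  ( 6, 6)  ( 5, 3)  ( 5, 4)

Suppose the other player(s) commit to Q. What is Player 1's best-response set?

P1 best: {A,D}

u_1(A vs Q) = 8
u_1(B vs Q) = 5
u_1(C vs Q) = 1
u_1(D vs Q) = 8
u_1(E vs Q) = 3
max payoff 8 at {A,D}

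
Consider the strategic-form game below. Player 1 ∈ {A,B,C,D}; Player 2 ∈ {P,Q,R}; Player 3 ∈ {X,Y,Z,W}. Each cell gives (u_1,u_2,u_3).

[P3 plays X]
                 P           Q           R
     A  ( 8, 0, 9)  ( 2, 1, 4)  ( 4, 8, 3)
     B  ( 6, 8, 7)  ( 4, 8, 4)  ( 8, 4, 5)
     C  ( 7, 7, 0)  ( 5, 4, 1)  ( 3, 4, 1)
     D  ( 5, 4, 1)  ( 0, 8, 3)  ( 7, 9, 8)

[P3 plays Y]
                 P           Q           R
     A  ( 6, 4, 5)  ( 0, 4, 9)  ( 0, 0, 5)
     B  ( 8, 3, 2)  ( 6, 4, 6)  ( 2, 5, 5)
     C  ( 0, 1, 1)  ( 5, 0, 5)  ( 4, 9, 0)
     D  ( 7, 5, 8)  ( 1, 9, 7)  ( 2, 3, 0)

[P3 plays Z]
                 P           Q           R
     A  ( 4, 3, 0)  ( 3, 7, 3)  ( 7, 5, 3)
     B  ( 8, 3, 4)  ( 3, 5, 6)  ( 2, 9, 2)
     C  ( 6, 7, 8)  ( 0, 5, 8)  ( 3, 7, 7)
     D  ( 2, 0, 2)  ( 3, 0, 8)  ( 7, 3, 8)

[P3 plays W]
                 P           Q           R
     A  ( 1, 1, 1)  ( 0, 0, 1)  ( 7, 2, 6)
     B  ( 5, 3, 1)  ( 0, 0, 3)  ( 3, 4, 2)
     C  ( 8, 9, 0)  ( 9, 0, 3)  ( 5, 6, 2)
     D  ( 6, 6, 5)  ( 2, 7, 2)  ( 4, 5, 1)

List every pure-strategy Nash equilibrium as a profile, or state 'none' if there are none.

PSNE = {(A,R,W), (D,R,Z)}

(A,P,X): not NE [P2→R gives 8>0]
(A,P,Y): not NE [P1→B gives 8>6; P3→X gives 9>5]
(A,P,Z): not NE [P1→B gives 8>4; P2→Q gives 7>3; P3→X gives 9>0]
(A,P,W): not NE [P1→C gives 8>1; P2→R gives 2>1; P3→X gives 9>1]
(A,Q,X): not NE [P1→C gives 5>2; P2→R gives 8>1; P3→Y gives 9>4]
(A,Q,Y): not NE [P1→B gives 6>0]
(A,Q,Z): not NE [P3→Y gives 9>3]
(A,Q,W): not NE [P1→C gives 9>0; P2→R gives 2>0; P3→Y gives 9>1]
(A,R,X): not NE [P1→B gives 8>4; P3→W gives 6>3]
(A,R,Y): not NE [P1→C gives 4>0; P2→Q gives 4>0; P3→W gives 6>5]
(A,R,Z): not NE [P2→Q gives 7>5; P3→W gives 6>3]
(A,R,W): NE
(B,P,X): not NE [P1→A gives 8>6]
(B,P,Y): not NE [P2→R gives 5>3; P3→X gives 7>2]
(B,P,Z): not NE [P2→R gives 9>3; P3→X gives 7>4]
(B,P,W): not NE [P1→C gives 8>5; P2→R gives 4>3; P3→X gives 7>1]
(B,Q,X): not NE [P1→C gives 5>4; P3→Z gives 6>4]
(B,Q,Y): not NE [P2→R gives 5>4]
(B,Q,Z): not NE [P2→R gives 9>5]
(B,Q,W): not NE [P1→C gives 9>0; P2→R gives 4>0; P3→Z gives 6>3]
(B,R,X): not NE [P2→Q gives 8>4]
(B,R,Y): not NE [P1→C gives 4>2]
(B,R,Z): not NE [P1→D gives 7>2; P3→Y gives 5>2]
(B,R,W): not NE [P1→A gives 7>3; P3→Y gives 5>2]
(C,P,X): not NE [P1→A gives 8>7; P3→Z gives 8>0]
(C,P,Y): not NE [P1→B gives 8>0; P2→R gives 9>1; P3→Z gives 8>1]
(C,P,Z): not NE [P1→B gives 8>6]
(C,P,W): not NE [P3→Z gives 8>0]
(C,Q,X): not NE [P2→P gives 7>4; P3→Z gives 8>1]
(C,Q,Y): not NE [P1→B gives 6>5; P2→R gives 9>0; P3→Z gives 8>5]
(C,Q,Z): not NE [P1→D gives 3>0; P2→R gives 7>5]
(C,Q,W): not NE [P2→P gives 9>0; P3→Z gives 8>3]
(C,R,X): not NE [P1→B gives 8>3; P2→P gives 7>4; P3→Z gives 7>1]
(C,R,Y): not NE [P3→Z gives 7>0]
(C,R,Z): not NE [P1→D gives 7>3]
(C,R,W): not NE [P1→A gives 7>5; P2→P gives 9>6; P3→Z gives 7>2]
(D,P,X): not NE [P1→A gives 8>5; P2→R gives 9>4; P3→Y gives 8>1]
(D,P,Y): not NE [P1→B gives 8>7; P2→Q gives 9>5]
(D,P,Z): not NE [P1→B gives 8>2; P2→R gives 3>0; P3→Y gives 8>2]
(D,P,W): not NE [P1→C gives 8>6; P2→Q gives 7>6; P3→Y gives 8>5]
(D,Q,X): not NE [P1→C gives 5>0; P2→R gives 9>8; P3→Z gives 8>3]
(D,Q,Y): not NE [P1→B gives 6>1; P3→Z gives 8>7]
(D,Q,Z): not NE [P2→R gives 3>0]
(D,Q,W): not NE [P1→C gives 9>2; P3→Z gives 8>2]
(D,R,X): not NE [P1→B gives 8>7]
(D,R,Y): not NE [P1→C gives 4>2; P2→Q gives 9>3; P3→Z gives 8>0]
(D,R,Z): NE
(D,R,W): not NE [P1→A gives 7>4; P2→Q gives 7>5; P3→Z gives 8>1]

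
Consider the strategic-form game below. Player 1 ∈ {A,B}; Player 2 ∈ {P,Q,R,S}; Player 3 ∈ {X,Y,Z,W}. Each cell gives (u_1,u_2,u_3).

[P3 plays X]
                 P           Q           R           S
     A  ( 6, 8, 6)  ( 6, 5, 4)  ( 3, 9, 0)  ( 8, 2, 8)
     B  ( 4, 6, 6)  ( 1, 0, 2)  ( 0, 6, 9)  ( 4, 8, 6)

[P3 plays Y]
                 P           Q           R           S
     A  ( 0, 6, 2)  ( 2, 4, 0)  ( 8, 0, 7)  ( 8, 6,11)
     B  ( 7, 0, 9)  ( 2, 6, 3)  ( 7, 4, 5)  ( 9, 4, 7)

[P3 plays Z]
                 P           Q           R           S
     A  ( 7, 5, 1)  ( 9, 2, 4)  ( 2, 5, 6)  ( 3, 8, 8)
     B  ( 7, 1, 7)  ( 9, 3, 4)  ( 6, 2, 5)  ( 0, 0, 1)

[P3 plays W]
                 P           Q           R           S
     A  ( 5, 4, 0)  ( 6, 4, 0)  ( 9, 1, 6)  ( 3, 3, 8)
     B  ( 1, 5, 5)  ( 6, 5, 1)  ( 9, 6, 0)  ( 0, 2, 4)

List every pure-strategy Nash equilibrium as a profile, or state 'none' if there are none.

PSNE = {(B,Q,Z)}

(A,P,X): not NE [P2→R gives 9>8]
(A,P,Y): not NE [P1→B gives 7>0; P3→X gives 6>2]
(A,P,Z): not NE [P2→S gives 8>5; P3→X gives 6>1]
(A,P,W): not NE [P3→X gives 6>0]
(A,Q,X): not NE [P2→R gives 9>5]
(A,Q,Y): not NE [P2→S gives 6>4; P3→Z gives 4>0]
(A,Q,Z): not NE [P2→S gives 8>2]
(A,Q,W): not NE [P3→Z gives 4>0]
(A,R,X): not NE [P3→Y gives 7>0]
(A,R,Y): not NE [P2→S gives 6>0]
(A,R,Z): not NE [P1→B gives 6>2; P2→S gives 8>5; P3→Y gives 7>6]
(A,R,W): not NE [P2→Q gives 4>1; P3→Y gives 7>6]
(A,S,X): not NE [P2→R gives 9>2; P3→Y gives 11>8]
(A,S,Y): not NE [P1→B gives 9>8]
(A,S,Z): not NE [P3→Y gives 11>8]
(A,S,W): not NE [P2→Q gives 4>3; P3→Y gives 11>8]
(B,P,X): not NE [P1→A gives 6>4; P2→S gives 8>6; P3→Y gives 9>6]
(B,P,Y): not NE [P2→Q gives 6>0]
(B,P,Z): not NE [P2→Q gives 3>1; P3→Y gives 9>7]
(B,P,W): not NE [P1→A gives 5>1; P2→R gives 6>5; P3→Y gives 9>5]
(B,Q,X): not NE [P1→A gives 6>1; P2→S gives 8>0; P3→Z gives 4>2]
(B,Q,Y): not NE [P3→Z gives 4>3]
(B,Q,Z): NE
(B,Q,W): not NE [P2→R gives 6>5; P3→Z gives 4>1]
(B,R,X): not NE [P1→A gives 3>0; P2→S gives 8>6]
(B,R,Y): not NE [P1→A gives 8>7; P2→Q gives 6>4; P3→X gives 9>5]
(B,R,Z): not NE [P2→Q gives 3>2; P3→X gives 9>5]
(B,R,W): not NE [P3→X gives 9>0]
(B,S,X): not NE [P1→A gives 8>4; P3→Y gives 7>6]
(B,S,Y): not NE [P2→Q gives 6>4]
(B,S,Z): not NE [P1→A gives 3>0; P2→Q gives 3>0; P3→Y gives 7>1]
(B,S,W): not NE [P1→A gives 3>0; P2→R gives 6>2; P3→Y gives 7>4]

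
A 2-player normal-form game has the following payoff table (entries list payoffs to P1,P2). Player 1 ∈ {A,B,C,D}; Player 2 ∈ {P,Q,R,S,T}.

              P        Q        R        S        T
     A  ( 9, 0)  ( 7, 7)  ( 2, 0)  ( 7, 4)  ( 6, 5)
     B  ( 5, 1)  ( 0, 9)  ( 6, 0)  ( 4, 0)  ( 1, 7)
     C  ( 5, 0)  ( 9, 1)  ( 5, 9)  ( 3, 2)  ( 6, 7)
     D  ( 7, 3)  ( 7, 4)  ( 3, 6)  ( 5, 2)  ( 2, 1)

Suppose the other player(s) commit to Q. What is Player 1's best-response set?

argmax u_1 = {C}

u_1(A vs Q) = 7
u_1(B vs Q) = 0
u_1(C vs Q) = 9
u_1(D vs Q) = 7
max payoff 9 at {C}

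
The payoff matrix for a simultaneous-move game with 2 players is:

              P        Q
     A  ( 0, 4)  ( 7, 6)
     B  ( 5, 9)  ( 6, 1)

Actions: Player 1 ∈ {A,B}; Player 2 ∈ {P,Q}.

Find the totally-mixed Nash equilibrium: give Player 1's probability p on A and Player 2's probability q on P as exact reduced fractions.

(p,q) = (4/5, 1/6)

P1 indiff ⇒ q·0+(1-q)·7 = q·5+(1-q)·6 ⇒ q(-5) = (1-q)(-1) ⇒ q = 1/6
P2 indiff ⇒ p·4+(1-p)·9 = p·6+(1-p)·1 ⇒ p(-2) = (1-p)(-8) ⇒ p = 4/5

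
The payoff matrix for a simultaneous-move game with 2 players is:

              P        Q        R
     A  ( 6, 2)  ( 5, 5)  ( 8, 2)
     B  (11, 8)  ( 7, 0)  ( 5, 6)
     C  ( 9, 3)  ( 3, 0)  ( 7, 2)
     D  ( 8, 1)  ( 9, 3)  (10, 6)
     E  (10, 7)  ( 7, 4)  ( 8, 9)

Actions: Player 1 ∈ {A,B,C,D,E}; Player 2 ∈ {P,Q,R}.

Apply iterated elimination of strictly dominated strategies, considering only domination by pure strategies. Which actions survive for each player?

P1 drop A (D beats it: P:8>6 Q:9>5 R:10>8)
P1 drop C (E beats it: P:10>9 Q:7>3 R:8>7)
P2 drop Q (R beats it: B:6>0 D:6>3 E:9>4)
P1→{B,D,E} P2→{P,R}

Remaining: P1:{B,D,E} P2:{P,R}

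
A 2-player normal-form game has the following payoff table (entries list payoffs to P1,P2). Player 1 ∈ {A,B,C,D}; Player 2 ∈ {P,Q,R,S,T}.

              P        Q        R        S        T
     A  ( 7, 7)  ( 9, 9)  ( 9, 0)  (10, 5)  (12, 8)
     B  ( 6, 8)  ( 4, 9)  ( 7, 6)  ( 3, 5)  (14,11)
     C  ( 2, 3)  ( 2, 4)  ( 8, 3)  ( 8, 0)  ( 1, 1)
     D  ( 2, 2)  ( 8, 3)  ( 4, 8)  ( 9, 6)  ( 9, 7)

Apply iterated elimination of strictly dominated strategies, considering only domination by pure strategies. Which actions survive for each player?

P1 drop C (A beats it: P:7>2 Q:9>2 R:9>8 S:10>8 T:12>1)
P1 drop D (A beats it: P:7>2 Q:9>8 R:9>4 S:10>9 T:12>9)
P2 drop P (Q beats it: A:9>7 B:9>8)
P2 drop R (Q beats it: A:9>0 B:9>6)
P2 drop S (Q beats it: A:9>5 B:9>5)
P1→{A,B} P2→{Q,T}

IESDS → P1:{A,B} P2:{Q,T}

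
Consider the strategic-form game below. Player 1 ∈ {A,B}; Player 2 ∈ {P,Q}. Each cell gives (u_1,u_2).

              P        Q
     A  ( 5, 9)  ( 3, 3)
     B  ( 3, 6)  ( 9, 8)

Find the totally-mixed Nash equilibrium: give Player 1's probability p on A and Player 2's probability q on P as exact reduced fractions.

P1 indiff ⇒ q·5+(1-q)·3 = q·3+(1-q)·9 ⇒ q(2) = (1-q)(6) ⇒ q = 3/4
P2 indiff ⇒ p·9+(1-p)·6 = p·3+(1-p)·8 ⇒ p(6) = (1-p)(2) ⇒ p = 1/4

p=1/4, q=3/4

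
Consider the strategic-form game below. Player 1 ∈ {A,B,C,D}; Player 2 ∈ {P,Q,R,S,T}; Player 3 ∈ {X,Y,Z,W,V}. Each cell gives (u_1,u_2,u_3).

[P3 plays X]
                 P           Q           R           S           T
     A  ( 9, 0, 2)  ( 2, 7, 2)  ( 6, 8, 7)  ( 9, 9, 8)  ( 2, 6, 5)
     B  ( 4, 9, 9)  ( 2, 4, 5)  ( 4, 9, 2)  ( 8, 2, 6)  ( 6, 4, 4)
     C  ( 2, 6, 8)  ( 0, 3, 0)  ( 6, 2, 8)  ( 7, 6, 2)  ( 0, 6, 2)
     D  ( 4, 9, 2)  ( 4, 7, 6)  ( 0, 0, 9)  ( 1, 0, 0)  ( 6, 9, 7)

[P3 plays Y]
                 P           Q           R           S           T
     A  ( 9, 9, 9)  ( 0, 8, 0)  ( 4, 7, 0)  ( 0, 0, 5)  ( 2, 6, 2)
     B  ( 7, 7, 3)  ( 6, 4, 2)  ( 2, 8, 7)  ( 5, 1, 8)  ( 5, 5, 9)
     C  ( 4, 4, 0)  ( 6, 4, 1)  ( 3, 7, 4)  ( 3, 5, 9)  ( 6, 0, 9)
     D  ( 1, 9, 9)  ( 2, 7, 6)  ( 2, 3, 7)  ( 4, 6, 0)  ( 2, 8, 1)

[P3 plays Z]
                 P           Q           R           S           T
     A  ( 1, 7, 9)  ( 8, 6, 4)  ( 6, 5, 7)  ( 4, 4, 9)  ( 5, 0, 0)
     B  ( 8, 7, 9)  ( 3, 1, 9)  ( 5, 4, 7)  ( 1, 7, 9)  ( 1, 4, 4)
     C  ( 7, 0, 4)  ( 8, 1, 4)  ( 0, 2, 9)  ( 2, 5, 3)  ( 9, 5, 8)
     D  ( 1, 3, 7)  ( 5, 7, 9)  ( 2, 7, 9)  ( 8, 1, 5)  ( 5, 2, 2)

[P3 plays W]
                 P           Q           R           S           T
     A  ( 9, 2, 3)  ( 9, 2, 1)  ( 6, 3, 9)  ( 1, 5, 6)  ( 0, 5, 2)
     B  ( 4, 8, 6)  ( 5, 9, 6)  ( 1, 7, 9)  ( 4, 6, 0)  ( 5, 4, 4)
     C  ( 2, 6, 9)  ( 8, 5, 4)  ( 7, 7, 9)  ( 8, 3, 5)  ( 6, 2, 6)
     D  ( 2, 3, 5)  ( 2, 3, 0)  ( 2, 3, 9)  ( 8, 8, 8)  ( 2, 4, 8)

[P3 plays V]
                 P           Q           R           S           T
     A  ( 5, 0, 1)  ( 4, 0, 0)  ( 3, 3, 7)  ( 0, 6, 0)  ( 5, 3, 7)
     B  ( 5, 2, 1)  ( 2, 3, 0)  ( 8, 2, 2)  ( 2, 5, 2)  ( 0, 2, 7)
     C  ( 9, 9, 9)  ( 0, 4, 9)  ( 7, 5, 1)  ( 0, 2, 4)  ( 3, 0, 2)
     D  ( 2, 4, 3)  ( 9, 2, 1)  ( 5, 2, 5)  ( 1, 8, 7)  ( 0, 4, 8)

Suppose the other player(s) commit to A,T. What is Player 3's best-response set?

u_3(X vs A,T) = 5
u_3(Y vs A,T) = 2
u_3(Z vs A,T) = 0
u_3(W vs A,T) = 2
u_3(V vs A,T) = 7
max payoff 7 at {V}

P3 best: {V}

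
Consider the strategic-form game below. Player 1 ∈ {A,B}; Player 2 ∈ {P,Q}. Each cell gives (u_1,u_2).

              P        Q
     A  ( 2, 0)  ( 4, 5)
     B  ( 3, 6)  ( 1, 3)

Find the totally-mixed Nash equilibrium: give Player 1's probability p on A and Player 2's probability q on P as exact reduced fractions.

P1 indiff ⇒ q·2+(1-q)·4 = q·3+(1-q)·1 ⇒ q(-1) = (1-q)(-3) ⇒ q = 3/4
P2 indiff ⇒ p·0+(1-p)·6 = p·5+(1-p)·3 ⇒ p(-5) = (1-p)(-3) ⇒ p = 3/8

(p,q) = (3/8, 3/4)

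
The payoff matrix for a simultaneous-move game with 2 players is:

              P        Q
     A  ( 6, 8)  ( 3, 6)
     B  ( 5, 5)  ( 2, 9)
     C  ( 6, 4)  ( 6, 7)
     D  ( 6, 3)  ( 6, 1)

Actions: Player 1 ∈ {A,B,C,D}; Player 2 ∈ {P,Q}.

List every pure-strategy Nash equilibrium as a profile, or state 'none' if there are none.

(A,P): NE
(A,Q): not NE [P1→D gives 6>3; P2→P gives 8>6]
(B,P): not NE [P1→D gives 6>5; P2→Q gives 9>5]
(B,Q): not NE [P1→D gives 6>2]
(C,P): not NE [P2→Q gives 7>4]
(C,Q): NE
(D,P): NE
(D,Q): not NE [P2→P gives 3>1]

Nash profiles: (A,P), (C,Q), (D,P)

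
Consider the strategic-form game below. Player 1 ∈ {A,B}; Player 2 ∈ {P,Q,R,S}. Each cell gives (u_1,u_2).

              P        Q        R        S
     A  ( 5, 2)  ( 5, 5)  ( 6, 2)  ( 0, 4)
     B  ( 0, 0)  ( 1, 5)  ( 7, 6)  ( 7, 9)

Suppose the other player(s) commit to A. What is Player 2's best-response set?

P2 best: {Q}

u_2(P vs A) = 2
u_2(Q vs A) = 5
u_2(R vs A) = 2
u_2(S vs A) = 4
max payoff 5 at {Q}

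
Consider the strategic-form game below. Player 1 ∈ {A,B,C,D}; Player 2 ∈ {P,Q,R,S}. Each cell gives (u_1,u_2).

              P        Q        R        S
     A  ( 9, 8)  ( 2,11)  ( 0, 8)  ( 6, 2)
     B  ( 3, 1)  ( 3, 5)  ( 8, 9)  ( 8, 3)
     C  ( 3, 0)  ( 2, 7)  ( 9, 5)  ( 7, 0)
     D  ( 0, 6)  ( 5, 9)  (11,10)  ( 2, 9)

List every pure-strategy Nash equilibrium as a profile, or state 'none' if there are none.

(A,P): not NE [P2→Q gives 11>8]
(A,Q): not NE [P1→D gives 5>2]
(A,R): not NE [P1→D gives 11>0; P2→Q gives 11>8]
(A,S): not NE [P1→B gives 8>6; P2→Q gives 11>2]
(B,P): not NE [P1→A gives 9>3; P2→R gives 9>1]
(B,Q): not NE [P1→D gives 5>3; P2→R gives 9>5]
(B,R): not NE [P1→D gives 11>8]
(B,S): not NE [P2→R gives 9>3]
(C,P): not NE [P1→A gives 9>3; P2→Q gives 7>0]
(C,Q): not NE [P1→D gives 5>2]
(C,R): not NE [P1→D gives 11>9; P2→Q gives 7>5]
(C,S): not NE [P1→B gives 8>7; P2→Q gives 7>0]
(D,P): not NE [P1→A gives 9>0; P2→R gives 10>6]
(D,Q): not NE [P2→R gives 10>9]
(D,R): NE
(D,S): not NE [P1→B gives 8>2; P2→R gives 10>9]

PSNE = {(D,R)}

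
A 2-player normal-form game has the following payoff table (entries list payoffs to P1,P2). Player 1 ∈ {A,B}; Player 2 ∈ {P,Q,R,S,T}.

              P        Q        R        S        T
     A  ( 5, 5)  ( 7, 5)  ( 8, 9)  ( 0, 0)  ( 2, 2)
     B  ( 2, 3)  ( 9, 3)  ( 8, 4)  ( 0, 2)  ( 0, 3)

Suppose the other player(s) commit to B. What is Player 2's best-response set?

argmax u_2 = {R}

u_2(P vs B) = 3
u_2(Q vs B) = 3
u_2(R vs B) = 4
u_2(S vs B) = 2
u_2(T vs B) = 3
max payoff 4 at {R}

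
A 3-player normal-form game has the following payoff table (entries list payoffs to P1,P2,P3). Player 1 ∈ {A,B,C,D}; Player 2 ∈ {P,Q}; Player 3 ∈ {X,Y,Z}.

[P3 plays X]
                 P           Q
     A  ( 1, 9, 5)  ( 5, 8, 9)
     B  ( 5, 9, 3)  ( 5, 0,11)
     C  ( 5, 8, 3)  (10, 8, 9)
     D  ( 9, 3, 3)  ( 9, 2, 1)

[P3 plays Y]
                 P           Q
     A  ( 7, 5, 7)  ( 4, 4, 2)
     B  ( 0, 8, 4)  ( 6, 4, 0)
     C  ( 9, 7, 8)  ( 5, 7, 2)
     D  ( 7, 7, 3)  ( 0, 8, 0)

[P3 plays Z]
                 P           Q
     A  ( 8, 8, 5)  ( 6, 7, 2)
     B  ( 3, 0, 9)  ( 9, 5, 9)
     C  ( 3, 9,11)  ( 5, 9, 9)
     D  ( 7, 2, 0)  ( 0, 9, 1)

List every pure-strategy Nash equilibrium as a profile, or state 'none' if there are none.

NE set: (C,Q,X), (D,P,X)

(A,P,X): not NE [P1→D gives 9>1; P3→Y gives 7>5]
(A,P,Y): not NE [P1→C gives 9>7]
(A,P,Z): not NE [P3→Y gives 7>5]
(A,Q,X): not NE [P1→C gives 10>5; P2→P gives 9>8]
(A,Q,Y): not NE [P1→B gives 6>4; P2→P gives 5>4; P3→X gives 9>2]
(A,Q,Z): not NE [P1→B gives 9>6; P2→P gives 8>7; P3→X gives 9>2]
(B,P,X): not NE [P1→D gives 9>5; P3→Z gives 9>3]
(B,P,Y): not NE [P1→C gives 9>0; P3→Z gives 9>4]
(B,P,Z): not NE [P1→A gives 8>3; P2→Q gives 5>0]
(B,Q,X): not NE [P1→C gives 10>5; P2→P gives 9>0]
(B,Q,Y): not NE [P2→P gives 8>4; P3→X gives 11>0]
(B,Q,Z): not NE [P3→X gives 11>9]
(C,P,X): not NE [P1→D gives 9>5; P3→Z gives 11>3]
(C,P,Y): not NE [P3→Z gives 11>8]
(C,P,Z): not NE [P1→A gives 8>3]
(C,Q,X): NE
(C,Q,Y): not NE [P1→B gives 6>5; P3→Z gives 9>2]
(C,Q,Z): not NE [P1→B gives 9>5]
(D,P,X): NE
(D,P,Y): not NE [P1→C gives 9>7; P2→Q gives 8>7]
(D,P,Z): not NE [P1→A gives 8>7; P2→Q gives 9>2; P3→Y gives 3>0]
(D,Q,X): not NE [P1→C gives 10>9; P2→P gives 3>2]
(D,Q,Y): not NE [P1→B gives 6>0; P3→Z gives 1>0]
(D,Q,Z): not NE [P1→B gives 9>0]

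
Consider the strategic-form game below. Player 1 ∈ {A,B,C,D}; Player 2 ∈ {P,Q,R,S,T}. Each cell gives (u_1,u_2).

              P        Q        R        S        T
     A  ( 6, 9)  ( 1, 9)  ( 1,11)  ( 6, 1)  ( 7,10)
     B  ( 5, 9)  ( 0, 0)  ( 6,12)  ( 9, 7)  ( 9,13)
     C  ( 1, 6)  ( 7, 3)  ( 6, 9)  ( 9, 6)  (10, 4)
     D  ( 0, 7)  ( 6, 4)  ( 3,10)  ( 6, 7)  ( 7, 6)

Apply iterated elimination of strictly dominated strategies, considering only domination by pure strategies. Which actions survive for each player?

Remaining: P1:{B,C} P2:{R,T}

P1 drop D (C beats it: P:1>0 Q:7>6 R:6>3 S:9>6 T:10>7)
P2 drop P (R beats it: A:11>9 B:12>9 C:9>6)
P1 drop A (C beats it: Q:7>1 R:6>1 S:9>6 T:10>7)
P2 drop Q (R beats it: B:12>0 C:9>3)
P2 drop S (R beats it: B:12>7 C:9>6)
P1→{B,C} P2→{R,T}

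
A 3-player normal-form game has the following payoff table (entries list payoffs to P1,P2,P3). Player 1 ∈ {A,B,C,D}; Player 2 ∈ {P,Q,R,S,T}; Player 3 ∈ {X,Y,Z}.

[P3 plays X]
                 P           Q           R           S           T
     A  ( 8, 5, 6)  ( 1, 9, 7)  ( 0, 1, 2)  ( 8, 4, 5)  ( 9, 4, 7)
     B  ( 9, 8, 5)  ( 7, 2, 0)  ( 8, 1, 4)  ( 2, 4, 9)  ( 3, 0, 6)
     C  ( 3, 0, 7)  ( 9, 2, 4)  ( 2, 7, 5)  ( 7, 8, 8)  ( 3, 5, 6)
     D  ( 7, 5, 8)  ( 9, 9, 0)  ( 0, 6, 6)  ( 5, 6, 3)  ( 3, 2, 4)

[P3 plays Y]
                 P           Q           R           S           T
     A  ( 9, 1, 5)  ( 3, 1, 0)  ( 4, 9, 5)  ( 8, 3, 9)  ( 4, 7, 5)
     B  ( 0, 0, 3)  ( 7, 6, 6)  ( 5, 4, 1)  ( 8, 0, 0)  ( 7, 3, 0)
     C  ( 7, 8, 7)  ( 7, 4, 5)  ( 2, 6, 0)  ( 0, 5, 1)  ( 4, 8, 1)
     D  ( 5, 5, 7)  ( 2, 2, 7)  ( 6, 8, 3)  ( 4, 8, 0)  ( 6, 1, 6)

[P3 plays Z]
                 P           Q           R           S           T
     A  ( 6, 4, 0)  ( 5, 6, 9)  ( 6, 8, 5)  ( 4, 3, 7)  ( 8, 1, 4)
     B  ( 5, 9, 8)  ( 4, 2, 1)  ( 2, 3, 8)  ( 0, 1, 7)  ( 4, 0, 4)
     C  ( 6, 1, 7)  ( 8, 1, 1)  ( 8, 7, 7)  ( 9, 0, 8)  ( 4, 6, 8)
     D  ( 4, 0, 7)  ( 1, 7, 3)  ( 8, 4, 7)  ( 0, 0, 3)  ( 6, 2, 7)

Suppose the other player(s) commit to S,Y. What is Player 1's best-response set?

u_1(A vs S,Y) = 8
u_1(B vs S,Y) = 8
u_1(C vs S,Y) = 0
u_1(D vs S,Y) = 4
max payoff 8 at {A,B}

P1 best: {A,B}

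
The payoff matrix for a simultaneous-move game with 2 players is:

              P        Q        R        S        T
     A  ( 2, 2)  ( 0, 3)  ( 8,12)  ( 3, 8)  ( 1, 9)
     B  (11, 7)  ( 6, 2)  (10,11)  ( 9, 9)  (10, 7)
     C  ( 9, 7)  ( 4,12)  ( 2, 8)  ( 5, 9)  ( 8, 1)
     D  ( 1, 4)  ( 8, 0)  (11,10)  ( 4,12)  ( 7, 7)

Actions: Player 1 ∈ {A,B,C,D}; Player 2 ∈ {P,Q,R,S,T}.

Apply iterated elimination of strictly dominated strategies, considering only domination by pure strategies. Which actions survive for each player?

P1 drop A (B beats it: P:11>2 Q:6>0 R:10>8 S:9>3 T:10>1)
P1 drop C (B beats it: P:11>9 Q:6>4 R:10>2 S:9>5 T:10>8)
P2 drop P (R beats it: B:11>7 D:10>4)
P2 drop Q (R beats it: B:11>2 D:10>0)
P2 drop T (R beats it: B:11>7 D:10>7)
P1→{B,D} P2→{R,S}

Survivors P1:{B,D} P2:{R,S}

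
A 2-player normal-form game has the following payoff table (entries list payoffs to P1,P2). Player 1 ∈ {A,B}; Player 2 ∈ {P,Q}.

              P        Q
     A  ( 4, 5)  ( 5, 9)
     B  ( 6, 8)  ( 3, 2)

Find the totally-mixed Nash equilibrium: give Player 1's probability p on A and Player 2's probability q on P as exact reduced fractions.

P1 indiff ⇒ q·4+(1-q)·5 = q·6+(1-q)·3 ⇒ q(-2) = (1-q)(-2) ⇒ q = 1/2
P2 indiff ⇒ p·5+(1-p)·8 = p·9+(1-p)·2 ⇒ p(-4) = (1-p)(-6) ⇒ p = 3/5

P1 mixes 3/5 on A; P2 mixes 1/2 on P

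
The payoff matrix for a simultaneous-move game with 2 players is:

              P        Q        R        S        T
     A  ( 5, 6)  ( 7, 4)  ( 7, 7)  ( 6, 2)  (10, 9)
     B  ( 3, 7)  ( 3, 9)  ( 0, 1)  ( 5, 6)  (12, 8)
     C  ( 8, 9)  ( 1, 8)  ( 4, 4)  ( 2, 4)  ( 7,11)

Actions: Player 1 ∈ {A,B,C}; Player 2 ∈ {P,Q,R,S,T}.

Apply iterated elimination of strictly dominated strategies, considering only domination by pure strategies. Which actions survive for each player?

P2 drop P (T beats it: A:9>6 B:8>7 C:11>9)
P1 drop C (A beats it: Q:7>1 R:7>4 S:6>2 T:10>7)
P2 drop R (T beats it: A:9>7 B:8>1)
P2 drop S (Q beats it: A:4>2 B:9>6)
P1→{A,B} P2→{Q,T}

IESDS → P1:{A,B} P2:{Q,T}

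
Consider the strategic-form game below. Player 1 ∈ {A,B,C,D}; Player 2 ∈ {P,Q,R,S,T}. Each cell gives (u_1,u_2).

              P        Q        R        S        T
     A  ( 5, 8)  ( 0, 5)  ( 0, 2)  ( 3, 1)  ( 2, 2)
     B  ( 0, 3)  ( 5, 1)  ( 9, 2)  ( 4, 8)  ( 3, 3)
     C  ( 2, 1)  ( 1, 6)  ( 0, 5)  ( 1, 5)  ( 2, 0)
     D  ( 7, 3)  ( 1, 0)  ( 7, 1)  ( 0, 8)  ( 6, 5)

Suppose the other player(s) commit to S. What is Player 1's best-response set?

BR_1 = {B}

u_1(A vs S) = 3
u_1(B vs S) = 4
u_1(C vs S) = 1
u_1(D vs S) = 0
max payoff 4 at {B}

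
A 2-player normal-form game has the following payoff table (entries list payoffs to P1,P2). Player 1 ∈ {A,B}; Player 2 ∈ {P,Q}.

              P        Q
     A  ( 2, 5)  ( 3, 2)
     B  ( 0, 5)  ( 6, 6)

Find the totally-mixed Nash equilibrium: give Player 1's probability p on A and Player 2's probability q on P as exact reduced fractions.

P1 indiff ⇒ q·2+(1-q)·3 = q·0+(1-q)·6 ⇒ q(2) = (1-q)(3) ⇒ q = 3/5
P2 indiff ⇒ p·5+(1-p)·5 = p·2+(1-p)·6 ⇒ p(3) = (1-p)(1) ⇒ p = 1/4

(p,q) = (1/4, 3/5)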